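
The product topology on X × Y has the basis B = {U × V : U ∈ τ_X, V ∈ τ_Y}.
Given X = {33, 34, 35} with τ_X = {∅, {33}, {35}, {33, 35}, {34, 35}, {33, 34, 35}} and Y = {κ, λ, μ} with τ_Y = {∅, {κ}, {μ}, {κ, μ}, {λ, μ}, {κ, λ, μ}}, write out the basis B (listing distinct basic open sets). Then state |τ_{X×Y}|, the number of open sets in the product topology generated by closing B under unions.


Basis B = {∅ × ∅, {33} × {κ}, {33} × {μ}, {35} × {κ}, {35} × {μ}, {33} × {κ, μ}, {33, 35} × {κ}, {33} × {λ, μ}, {33, 35} × {μ}, {34, 35} × {κ}, {34, 35} × {μ}, {35} × {κ, μ}, {35} × {λ, μ}, {33} × {κ, λ, μ}, {33, 34, 35} × {κ}, {33, 34, 35} × {μ}, {35} × {κ, λ, μ}, {33, 35} × {κ, μ}, {33, 35} × {λ, μ}, {34, 35} × {κ, μ}, {34, 35} × {λ, μ}, {33, 35} × {κ, λ, μ}, {33, 34, 35} × {κ, μ}, {33, 34, 35} × {λ, μ}, {34, 35} × {κ, λ, μ}, {33, 34, 35} × {κ, λ, μ}}; |τ_{X×Y}| = 108.

Enumerate products U × V with U ∈ τ_X, V ∈ τ_Y (deduplicated):
  ∅ × ∅ = {} (∅)
  {33} × {κ} = {(33,κ)}
  {33} × {μ} = {(33,μ)}
  {35} × {κ} = {(35,κ)}
  {35} × {μ} = {(35,μ)}
  {33} × {κ, μ} = {(33,κ), (33,μ)}
  {33, 35} × {κ} = {(33,κ), (35,κ)}
  {33} × {λ, μ} = {(33,λ), (33,μ)}
  {33, 35} × {μ} = {(33,μ), (35,μ)}
  {34, 35} × {κ} = {(34,κ), (35,κ)}
  {34, 35} × {μ} = {(34,μ), (35,μ)}
  {35} × {κ, μ} = {(35,κ), (35,μ)}
  {35} × {λ, μ} = {(35,λ), (35,μ)}
  {33} × {κ, λ, μ} = {(33,κ), (33,λ), (33,μ)}
  {33, 34, 35} × {κ} = {(33,κ), (34,κ), (35,κ)}
  {33, 34, 35} × {μ} = {(33,μ), (34,μ), (35,μ)}
  {35} × {κ, λ, μ} = {(35,κ), (35,λ), (35,μ)}
  {33, 35} × {κ, μ} = {(33,κ), (33,μ), (35,κ), (35,μ)}
  {33, 35} × {λ, μ} = {(33,λ), (33,μ), (35,λ), (35,μ)}
  {34, 35} × {κ, μ} = {(34,κ), (34,μ), (35,κ), (35,μ)}
  {34, 35} × {λ, μ} = {(34,λ), (34,μ), (35,λ), (35,μ)}
  {33, 35} × {κ, λ, μ} = {(33,κ), (33,λ), (33,μ), (35,κ), (35,λ), (35,μ)}
  {33, 34, 35} × {κ, μ} = {(33,κ), (33,μ), (34,κ), (34,μ), (35,κ), (35,μ)}
  {33, 34, 35} × {λ, μ} = {(33,λ), (33,μ), (34,λ), (34,μ), (35,λ), (35,μ)}
  {34, 35} × {κ, λ, μ} = {(34,κ), (34,λ), (34,μ), (35,κ), (35,λ), (35,μ)}
  {33, 34, 35} × {κ, λ, μ} = {(33,κ), (33,λ), (33,μ), (34,κ), (34,λ), (34,μ), (35,κ), (35,λ), (35,μ)}
These 26 distinct sets form the basis B.
Close under arbitrary unions to get τ_{X×Y}; counting gives |τ_{X×Y}| = 108.


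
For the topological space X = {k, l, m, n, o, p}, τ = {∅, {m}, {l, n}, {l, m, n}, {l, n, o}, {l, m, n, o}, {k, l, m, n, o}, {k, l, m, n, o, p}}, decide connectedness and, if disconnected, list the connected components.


(X, τ) is connected.

Find clopen sets (U ∈ τ with X ∖ U ∈ τ):
  U = ∅, X ∖ U = {k, l, m, n, o, p} — both open, so U is clopen.
  U = {k, l, m, n, o, p}, X ∖ U = ∅ — both open, so U is clopen.
Only trivial clopens (∅ and X) exist, so (X, τ) is connected.
Compute connected components by grouping points that agree on all clopens:
  component: {k, l, m, n, o, p}


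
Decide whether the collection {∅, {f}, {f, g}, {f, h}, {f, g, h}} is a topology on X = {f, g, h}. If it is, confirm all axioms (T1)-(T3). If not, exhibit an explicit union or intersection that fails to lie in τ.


τ IS a topology on X.

Axiom (T1): ∅ ∈ τ? Yes; X ∈ τ? Yes.
Axiom (T2/T3): check pairwise unions and intersections of members of τ.
All pairwise intersections and unions checked — each lies in τ. Therefore τ satisfies (T1), (T2), (T3): it IS a topology on X.


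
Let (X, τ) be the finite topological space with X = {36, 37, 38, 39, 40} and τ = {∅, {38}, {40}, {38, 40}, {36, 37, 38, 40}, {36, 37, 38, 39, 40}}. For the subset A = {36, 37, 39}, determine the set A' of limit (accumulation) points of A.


A' = {36, 37, 39}

For each x ∈ X, list the open sets U ∈ τ with x ∈ U, then check whether U ∩ (A ∖ {x}) ≠ ∅ for every such U.
  x = 36: opens ∋ x are {36, 37, 38, 40}, {36, 37, 38, 39, 40}; each meets A ∖ {36}, so x IS a limit point.
  x = 37: opens ∋ x are {36, 37, 38, 40}, {36, 37, 38, 39, 40}; each meets A ∖ {37}, so x IS a limit point.
  x = 38: open {38} ∋ x has {38} ∩ (A ∖ {38}) = ∅, so x is NOT a limit point.
  x = 39: opens ∋ x are {36, 37, 38, 39, 40}; each meets A ∖ {39}, so x IS a limit point.
  x = 40: open {40} ∋ x has {40} ∩ (A ∖ {40}) = ∅, so x is NOT a limit point.
Collecting: A' = {36, 37, 39}.


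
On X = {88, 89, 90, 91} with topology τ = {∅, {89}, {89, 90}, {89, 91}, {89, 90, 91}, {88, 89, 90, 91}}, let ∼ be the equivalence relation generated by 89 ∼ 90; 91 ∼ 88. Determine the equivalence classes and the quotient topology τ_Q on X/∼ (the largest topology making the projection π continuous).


X/∼ = {[88=91], [89=90]}; |τ_Q| = 3.

Equivalence classes: [88=91], [89=90].
Quotient map π: X → X/∼ sends 88 ↦ [88=91], 89 ↦ [89=90], 90 ↦ [89=90], 91 ↦ [88=91].
For each subset V ⊆ X/∼, compute π^{-1}(V) ⊆ X and check whether π^{-1}(V) ∈ τ. V is open in τ_Q iff π^{-1}(V) ∈ τ.
  V = {}: π^{-1}(V) = ∅ ∈ τ ✓.
  V = {[88=91]}: π^{-1}(V) = {88, 91} ∉ τ ✗.
  V = {[89=90]}: π^{-1}(V) = {89, 90} ∈ τ ✓.
  V = {[88=91], [89=90]}: π^{-1}(V) = {88, 89, 90, 91} ∈ τ ✓.
Open sets in the quotient: τ_Q = {{}, {[89=90]}, {[88=91], [89=90]}} (3 elements).


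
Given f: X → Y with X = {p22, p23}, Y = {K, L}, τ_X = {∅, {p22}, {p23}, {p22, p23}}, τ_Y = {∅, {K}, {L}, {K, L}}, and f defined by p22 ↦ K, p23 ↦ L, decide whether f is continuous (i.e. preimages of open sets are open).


f IS continuous.

Compute f^{-1}(U) for each U ∈ τ_Y:
  U = ∅: f^{-1}(U) = ∅ ∈ τ_X ✓.
  U = {K}: f^{-1}(U) = {p22} ∈ τ_X ✓.
  U = {L}: f^{-1}(U) = {p23} ∈ τ_X ✓.
  U = {K, L}: f^{-1}(U) = {p22, p23} ∈ τ_X ✓.
Every preimage lies in τ_X, so f IS continuous.


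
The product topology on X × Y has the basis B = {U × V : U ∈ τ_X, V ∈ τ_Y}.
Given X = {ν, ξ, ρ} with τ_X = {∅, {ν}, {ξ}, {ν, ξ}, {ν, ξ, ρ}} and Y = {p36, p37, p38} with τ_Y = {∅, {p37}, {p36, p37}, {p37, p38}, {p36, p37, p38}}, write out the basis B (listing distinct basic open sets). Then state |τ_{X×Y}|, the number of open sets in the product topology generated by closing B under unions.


Basis B = {∅ × ∅, {ν} × {p37}, {ξ} × {p37}, {ν} × {p36, p37}, {ν} × {p37, p38}, {ν, ξ} × {p37}, {ξ} × {p36, p37}, {ξ} × {p37, p38}, {ν} × {p36, p37, p38}, {ν, ξ, ρ} × {p37}, {ξ} × {p36, p37, p38}, {ν, ξ} × {p36, p37}, {ν, ξ} × {p37, p38}, {ν, ξ} × {p36, p37, p38}, {ν, ξ, ρ} × {p36, p37}, {ν, ξ, ρ} × {p37, p38}, {ν, ξ, ρ} × {p36, p37, p38}}; |τ_{X×Y}| = 50.

Enumerate products U × V with U ∈ τ_X, V ∈ τ_Y (deduplicated):
  ∅ × ∅ = {} (∅)
  {ν} × {p37} = {(ν,p37)}
  {ξ} × {p37} = {(ξ,p37)}
  {ν} × {p36, p37} = {(ν,p36), (ν,p37)}
  {ν} × {p37, p38} = {(ν,p37), (ν,p38)}
  {ν, ξ} × {p37} = {(ν,p37), (ξ,p37)}
  {ξ} × {p36, p37} = {(ξ,p36), (ξ,p37)}
  {ξ} × {p37, p38} = {(ξ,p37), (ξ,p38)}
  {ν} × {p36, p37, p38} = {(ν,p36), (ν,p37), (ν,p38)}
  {ν, ξ, ρ} × {p37} = {(ν,p37), (ξ,p37), (ρ,p37)}
  {ξ} × {p36, p37, p38} = {(ξ,p36), (ξ,p37), (ξ,p38)}
  {ν, ξ} × {p36, p37} = {(ν,p36), (ν,p37), (ξ,p36), (ξ,p37)}
  {ν, ξ} × {p37, p38} = {(ν,p37), (ν,p38), (ξ,p37), (ξ,p38)}
  {ν, ξ} × {p36, p37, p38} = {(ν,p36), (ν,p37), (ν,p38), (ξ,p36), (ξ,p37), (ξ,p38)}
  {ν, ξ, ρ} × {p36, p37} = {(ν,p36), (ν,p37), (ξ,p36), (ξ,p37), (ρ,p36), (ρ,p37)}
  {ν, ξ, ρ} × {p37, p38} = {(ν,p37), (ν,p38), (ξ,p37), (ξ,p38), (ρ,p37), (ρ,p38)}
  {ν, ξ, ρ} × {p36, p37, p38} = {(ν,p36), (ν,p37), (ν,p38), (ξ,p36), (ξ,p37), (ξ,p38), (ρ,p36), (ρ,p37), (ρ,p38)}
These 17 distinct sets form the basis B.
Close under arbitrary unions to get τ_{X×Y}; counting gives |τ_{X×Y}| = 50.


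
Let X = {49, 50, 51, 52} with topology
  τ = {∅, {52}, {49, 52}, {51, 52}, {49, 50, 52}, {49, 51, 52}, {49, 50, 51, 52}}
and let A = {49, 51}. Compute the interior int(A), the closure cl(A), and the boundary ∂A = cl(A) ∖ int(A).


int(A) = ∅, cl(A) = {49, 50, 51}, ∂A = {49, 50, 51}.

Closed sets in (X, τ) are complements of opens:
  closed(X, τ) = {∅, {50}, {51}, {49, 50}, {50, 51}, {49, 50, 51}, {49, 50, 51, 52}}.
int(A) = ⋃ {U ∈ τ : U ⊆ A}. Opens contained in A: ∅.
Taking the union of these: int(A) = ∅.
cl(A) = ⋂ {C closed : A ⊆ C}. Closed sets containing A: {49, 50, 51}, {49, 50, 51, 52}.
Intersecting these: cl(A) = {49, 50, 51}.
∂A = cl(A) ∖ int(A) = {49, 50, 51} ∖ ∅ = {49, 50, 51}.


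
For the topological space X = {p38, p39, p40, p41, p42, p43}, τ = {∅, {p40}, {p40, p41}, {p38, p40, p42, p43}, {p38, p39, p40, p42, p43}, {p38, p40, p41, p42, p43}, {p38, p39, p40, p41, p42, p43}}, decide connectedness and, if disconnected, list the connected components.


(X, τ) is connected.

Find clopen sets (U ∈ τ with X ∖ U ∈ τ):
  U = ∅, X ∖ U = {p38, p39, p40, p41, p42, p43} — both open, so U is clopen.
  U = {p38, p39, p40, p41, p42, p43}, X ∖ U = ∅ — both open, so U is clopen.
Only trivial clopens (∅ and X) exist, so (X, τ) is connected.
Compute connected components by grouping points that agree on all clopens:
  component: {p38, p39, p40, p41, p42, p43}


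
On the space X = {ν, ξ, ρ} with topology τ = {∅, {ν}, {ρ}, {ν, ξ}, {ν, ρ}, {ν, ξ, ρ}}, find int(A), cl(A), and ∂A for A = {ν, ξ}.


int(A) = {ν, ξ}, cl(A) = {ν, ξ}, ∂A = ∅.

Closed sets in (X, τ) are complements of opens:
  closed(X, τ) = {∅, {ξ}, {ρ}, {ν, ξ}, {ξ, ρ}, {ν, ξ, ρ}}.
int(A) = ⋃ {U ∈ τ : U ⊆ A}. Opens contained in A: ∅, {ν}, {ν, ξ}.
Taking the union of these: int(A) = {ν, ξ}.
cl(A) = ⋂ {C closed : A ⊆ C}. Closed sets containing A: {ν, ξ}, {ν, ξ, ρ}.
Intersecting these: cl(A) = {ν, ξ}.
∂A = cl(A) ∖ int(A) = {ν, ξ} ∖ {ν, ξ} = ∅.


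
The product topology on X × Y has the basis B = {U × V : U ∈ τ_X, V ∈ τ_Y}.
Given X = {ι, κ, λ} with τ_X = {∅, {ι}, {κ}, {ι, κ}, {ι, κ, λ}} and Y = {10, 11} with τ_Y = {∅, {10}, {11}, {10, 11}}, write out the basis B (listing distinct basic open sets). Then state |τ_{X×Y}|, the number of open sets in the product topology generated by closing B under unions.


Basis B = {∅ × ∅, {ι} × {10}, {ι} × {11}, {κ} × {10}, {κ} × {11}, {ι} × {10, 11}, {ι, κ} × {10}, {ι, κ} × {11}, {κ} × {10, 11}, {ι, κ, λ} × {10}, {ι, κ, λ} × {11}, {ι, κ} × {10, 11}, {ι, κ, λ} × {10, 11}}; |τ_{X×Y}| = 25.

Enumerate products U × V with U ∈ τ_X, V ∈ τ_Y (deduplicated):
  ∅ × ∅ = {} (∅)
  {ι} × {10} = {(ι,10)}
  {ι} × {11} = {(ι,11)}
  {κ} × {10} = {(κ,10)}
  {κ} × {11} = {(κ,11)}
  {ι} × {10, 11} = {(ι,10), (ι,11)}
  {ι, κ} × {10} = {(ι,10), (κ,10)}
  {ι, κ} × {11} = {(ι,11), (κ,11)}
  {κ} × {10, 11} = {(κ,10), (κ,11)}
  {ι, κ, λ} × {10} = {(ι,10), (κ,10), (λ,10)}
  {ι, κ, λ} × {11} = {(ι,11), (κ,11), (λ,11)}
  {ι, κ} × {10, 11} = {(ι,10), (ι,11), (κ,10), (κ,11)}
  {ι, κ, λ} × {10, 11} = {(ι,10), (ι,11), (κ,10), (κ,11), (λ,10), (λ,11)}
These 13 distinct sets form the basis B.
Close under arbitrary unions to get τ_{X×Y}; counting gives |τ_{X×Y}| = 25.


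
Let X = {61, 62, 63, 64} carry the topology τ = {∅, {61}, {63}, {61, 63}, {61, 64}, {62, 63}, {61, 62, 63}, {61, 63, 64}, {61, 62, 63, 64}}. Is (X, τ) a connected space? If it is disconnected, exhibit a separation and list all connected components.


(X, τ) is disconnected; components = [{61, 64}, {62, 63}].

Find clopen sets (U ∈ τ with X ∖ U ∈ τ):
  U = ∅, X ∖ U = {61, 62, 63, 64} — both open, so U is clopen.
  U = {61, 64}, X ∖ U = {62, 63} — both open, so U is clopen.
  U = {62, 63}, X ∖ U = {61, 64} — both open, so U is clopen.
  U = {61, 62, 63, 64}, X ∖ U = ∅ — both open, so U is clopen.
Nontrivial clopen(s) exist: e.g. {62, 63}. So (X, τ) is disconnected.
Compute connected components by grouping points that agree on all clopens:
  component: {61, 64}
  component: {62, 63}


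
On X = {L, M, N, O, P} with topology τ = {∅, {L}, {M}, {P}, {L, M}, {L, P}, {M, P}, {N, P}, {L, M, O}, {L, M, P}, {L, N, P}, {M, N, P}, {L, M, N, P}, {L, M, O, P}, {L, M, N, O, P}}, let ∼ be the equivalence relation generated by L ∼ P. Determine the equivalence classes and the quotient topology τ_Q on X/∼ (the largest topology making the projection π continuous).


X/∼ = {[L=P], [M], [N], [O]}; |τ_Q| = 8.

Equivalence classes: [L=P], [M], [N], [O].
Quotient map π: X → X/∼ sends L ↦ [L=P], M ↦ [M], N ↦ [N], O ↦ [O], P ↦ [L=P].
For each subset V ⊆ X/∼, compute π^{-1}(V) ⊆ X and check whether π^{-1}(V) ∈ τ. V is open in τ_Q iff π^{-1}(V) ∈ τ.
  V = {}: π^{-1}(V) = ∅ ∈ τ ✓.
  V = {[L=P]}: π^{-1}(V) = {L, P} ∈ τ ✓.
  V = {[M]}: π^{-1}(V) = {M} ∈ τ ✓.
  V = {[L=P], [M]}: π^{-1}(V) = {L, M, P} ∈ τ ✓.
  V = {[N]}: π^{-1}(V) = {N} ∉ τ ✗.
  V = {[L=P], [N]}: π^{-1}(V) = {L, N, P} ∈ τ ✓.
  V = {[M], [N]}: π^{-1}(V) = {M, N} ∉ τ ✗.
  V = {[L=P], [M], [N]}: π^{-1}(V) = {L, M, N, P} ∈ τ ✓.
  V = {[O]}: π^{-1}(V) = {O} ∉ τ ✗.
  V = {[L=P], [O]}: π^{-1}(V) = {L, O, P} ∉ τ ✗.
  V = {[M], [O]}: π^{-1}(V) = {M, O} ∉ τ ✗.
  V = {[L=P], [M], [O]}: π^{-1}(V) = {L, M, O, P} ∈ τ ✓.
  V = {[N], [O]}: π^{-1}(V) = {N, O} ∉ τ ✗.
  V = {[L=P], [N], [O]}: π^{-1}(V) = {L, N, O, P} ∉ τ ✗.
  V = {[M], [N], [O]}: π^{-1}(V) = {M, N, O} ∉ τ ✗.
  V = {[L=P], [M], [N], [O]}: π^{-1}(V) = {L, M, N, O, P} ∈ τ ✓.
Open sets in the quotient: τ_Q = {{}, {[L=P]}, {[M]}, {[L=P], [M]}, {[L=P], [N]}, {[L=P], [M], [N]}, {[L=P], [M], [O]}, {[L=P], [M], [N], [O]}} (8 elements).


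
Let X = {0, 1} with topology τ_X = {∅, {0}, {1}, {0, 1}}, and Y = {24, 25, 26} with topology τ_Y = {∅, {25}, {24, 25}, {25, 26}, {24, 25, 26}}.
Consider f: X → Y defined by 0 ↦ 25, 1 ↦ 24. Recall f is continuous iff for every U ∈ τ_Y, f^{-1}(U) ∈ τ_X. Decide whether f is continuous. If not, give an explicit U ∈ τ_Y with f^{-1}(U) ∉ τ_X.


f IS continuous.

Compute f^{-1}(U) for each U ∈ τ_Y:
  U = ∅: f^{-1}(U) = ∅ ∈ τ_X ✓.
  U = {25}: f^{-1}(U) = {0} ∈ τ_X ✓.
  U = {24, 25}: f^{-1}(U) = {0, 1} ∈ τ_X ✓.
  U = {25, 26}: f^{-1}(U) = {0} ∈ τ_X ✓.
  U = {24, 25, 26}: f^{-1}(U) = {0, 1} ∈ τ_X ✓.
Every preimage lies in τ_X, so f IS continuous.


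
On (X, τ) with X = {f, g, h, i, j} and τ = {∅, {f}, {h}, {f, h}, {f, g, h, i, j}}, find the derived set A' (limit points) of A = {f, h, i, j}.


A' = {g, i, j}

For each x ∈ X, list the open sets U ∈ τ with x ∈ U, then check whether U ∩ (A ∖ {x}) ≠ ∅ for every such U.
  x = f: open {f} ∋ x has {f} ∩ (A ∖ {f}) = ∅, so x is NOT a limit point.
  x = g: opens ∋ x are {f, g, h, i, j}; each meets A ∖ {g}, so x IS a limit point.
  x = h: open {h} ∋ x has {h} ∩ (A ∖ {h}) = ∅, so x is NOT a limit point.
  x = i: opens ∋ x are {f, g, h, i, j}; each meets A ∖ {i}, so x IS a limit point.
  x = j: opens ∋ x are {f, g, h, i, j}; each meets A ∖ {j}, so x IS a limit point.
Collecting: A' = {g, i, j}.


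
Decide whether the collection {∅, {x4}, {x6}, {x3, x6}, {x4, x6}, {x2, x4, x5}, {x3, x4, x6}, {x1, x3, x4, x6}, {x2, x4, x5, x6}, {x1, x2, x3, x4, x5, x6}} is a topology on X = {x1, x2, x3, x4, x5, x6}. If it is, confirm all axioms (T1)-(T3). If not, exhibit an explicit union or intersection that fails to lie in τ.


τ is NOT a topology on X.

Axiom (T1): ∅ ∈ τ? Yes; X ∈ τ? Yes.
Axiom (T2/T3): check pairwise unions and intersections of members of τ.
Counterexample for (T2): {x3, x6} ∪ {x2, x4, x5} = {x2, x3, x4, x5, x6} ∉ τ. Therefore τ is NOT a topology.


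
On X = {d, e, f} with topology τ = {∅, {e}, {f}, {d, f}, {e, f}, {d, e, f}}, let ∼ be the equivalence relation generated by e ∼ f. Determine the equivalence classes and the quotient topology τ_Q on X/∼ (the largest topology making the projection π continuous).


X/∼ = {[d], [e=f]}; |τ_Q| = 3.

Equivalence classes: [d], [e=f].
Quotient map π: X → X/∼ sends d ↦ [d], e ↦ [e=f], f ↦ [e=f].
For each subset V ⊆ X/∼, compute π^{-1}(V) ⊆ X and check whether π^{-1}(V) ∈ τ. V is open in τ_Q iff π^{-1}(V) ∈ τ.
  V = {}: π^{-1}(V) = ∅ ∈ τ ✓.
  V = {[d]}: π^{-1}(V) = {d} ∉ τ ✗.
  V = {[e=f]}: π^{-1}(V) = {e, f} ∈ τ ✓.
  V = {[d], [e=f]}: π^{-1}(V) = {d, e, f} ∈ τ ✓.
Open sets in the quotient: τ_Q = {{}, {[e=f]}, {[d], [e=f]}} (3 elements).


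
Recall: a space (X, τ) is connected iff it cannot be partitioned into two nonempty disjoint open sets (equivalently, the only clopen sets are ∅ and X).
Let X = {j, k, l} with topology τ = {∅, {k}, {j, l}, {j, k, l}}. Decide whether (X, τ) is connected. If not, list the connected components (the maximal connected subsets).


(X, τ) is disconnected; components = [{k}, {j, l}].

Find clopen sets (U ∈ τ with X ∖ U ∈ τ):
  U = ∅, X ∖ U = {j, k, l} — both open, so U is clopen.
  U = {k}, X ∖ U = {j, l} — both open, so U is clopen.
  U = {j, l}, X ∖ U = {k} — both open, so U is clopen.
  U = {j, k, l}, X ∖ U = ∅ — both open, so U is clopen.
Nontrivial clopen(s) exist: e.g. {j, l}. So (X, τ) is disconnected.
Compute connected components by grouping points that agree on all clopens:
  component: {k}
  component: {j, l}


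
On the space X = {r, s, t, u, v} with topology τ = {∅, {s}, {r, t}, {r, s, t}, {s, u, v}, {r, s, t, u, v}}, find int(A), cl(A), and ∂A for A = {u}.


int(A) = ∅, cl(A) = {u, v}, ∂A = {u, v}.

Closed sets in (X, τ) are complements of opens:
  closed(X, τ) = {∅, {r, t}, {u, v}, {s, u, v}, {r, t, u, v}, {r, s, t, u, v}}.
int(A) = ⋃ {U ∈ τ : U ⊆ A}. Opens contained in A: ∅.
Taking the union of these: int(A) = ∅.
cl(A) = ⋂ {C closed : A ⊆ C}. Closed sets containing A: {u, v}, {s, u, v}, {r, t, u, v}, {r, s, t, u, v}.
Intersecting these: cl(A) = {u, v}.
∂A = cl(A) ∖ int(A) = {u, v} ∖ ∅ = {u, v}.


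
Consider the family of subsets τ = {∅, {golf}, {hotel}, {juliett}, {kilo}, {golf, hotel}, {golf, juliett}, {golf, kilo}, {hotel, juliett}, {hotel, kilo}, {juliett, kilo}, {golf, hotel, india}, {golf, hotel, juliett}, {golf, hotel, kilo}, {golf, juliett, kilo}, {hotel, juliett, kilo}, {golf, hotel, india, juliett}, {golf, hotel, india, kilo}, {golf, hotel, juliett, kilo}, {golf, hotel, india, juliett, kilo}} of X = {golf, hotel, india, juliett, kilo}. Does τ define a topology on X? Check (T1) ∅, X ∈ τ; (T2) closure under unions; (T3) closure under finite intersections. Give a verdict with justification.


τ IS a topology on X.

Axiom (T1): ∅ ∈ τ? Yes; X ∈ τ? Yes.
Axiom (T2/T3): check pairwise unions and intersections of members of τ.
All pairwise intersections and unions checked — each lies in τ. Therefore τ satisfies (T1), (T2), (T3): it IS a topology on X.


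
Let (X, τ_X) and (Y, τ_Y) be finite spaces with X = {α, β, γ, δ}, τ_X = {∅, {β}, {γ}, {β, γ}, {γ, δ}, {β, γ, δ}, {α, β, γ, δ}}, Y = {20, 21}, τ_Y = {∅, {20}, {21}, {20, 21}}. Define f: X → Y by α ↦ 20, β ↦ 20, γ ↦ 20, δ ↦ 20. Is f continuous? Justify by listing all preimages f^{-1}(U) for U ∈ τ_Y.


f IS continuous.

Compute f^{-1}(U) for each U ∈ τ_Y:
  U = ∅: f^{-1}(U) = ∅ ∈ τ_X ✓.
  U = {20}: f^{-1}(U) = {α, β, γ, δ} ∈ τ_X ✓.
  U = {21}: f^{-1}(U) = ∅ ∈ τ_X ✓.
  U = {20, 21}: f^{-1}(U) = {α, β, γ, δ} ∈ τ_X ✓.
Every preimage lies in τ_X, so f IS continuous.


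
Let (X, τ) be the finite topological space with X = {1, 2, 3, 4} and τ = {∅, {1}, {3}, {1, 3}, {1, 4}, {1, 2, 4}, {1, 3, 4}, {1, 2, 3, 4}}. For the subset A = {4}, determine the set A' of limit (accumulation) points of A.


A' = {2}

For each x ∈ X, list the open sets U ∈ τ with x ∈ U, then check whether U ∩ (A ∖ {x}) ≠ ∅ for every such U.
  x = 1: open {1} ∋ x has {1} ∩ (A ∖ {1}) = ∅, so x is NOT a limit point.
  x = 2: opens ∋ x are {1, 2, 4}, {1, 2, 3, 4}; each meets A ∖ {2}, so x IS a limit point.
  x = 3: open {3} ∋ x has {3} ∩ (A ∖ {3}) = ∅, so x is NOT a limit point.
  x = 4: open {1, 4} ∋ x has {1, 4} ∩ (A ∖ {4}) = ∅, so x is NOT a limit point.
Collecting: A' = {2}.


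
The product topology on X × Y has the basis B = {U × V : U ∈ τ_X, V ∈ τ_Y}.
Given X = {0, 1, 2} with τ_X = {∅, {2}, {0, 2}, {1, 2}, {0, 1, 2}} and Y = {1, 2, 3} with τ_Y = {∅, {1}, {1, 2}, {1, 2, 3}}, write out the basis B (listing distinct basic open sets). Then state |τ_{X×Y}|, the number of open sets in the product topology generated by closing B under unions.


Basis B = {∅ × ∅, {2} × {1}, {0, 2} × {1}, {1, 2} × {1}, {2} × {1, 2}, {0, 1, 2} × {1}, {2} × {1, 2, 3}, {0, 2} × {1, 2}, {1, 2} × {1, 2}, {0, 2} × {1, 2, 3}, {0, 1, 2} × {1, 2}, {1, 2} × {1, 2, 3}, {0, 1, 2} × {1, 2, 3}}; |τ_{X×Y}| = 30.

Enumerate products U × V with U ∈ τ_X, V ∈ τ_Y (deduplicated):
  ∅ × ∅ = {} (∅)
  {2} × {1} = {(2,1)}
  {0, 2} × {1} = {(0,1), (2,1)}
  {1, 2} × {1} = {(1,1), (2,1)}
  {2} × {1, 2} = {(2,1), (2,2)}
  {0, 1, 2} × {1} = {(0,1), (1,1), (2,1)}
  {2} × {1, 2, 3} = {(2,1), (2,2), (2,3)}
  {0, 2} × {1, 2} = {(0,1), (0,2), (2,1), (2,2)}
  {1, 2} × {1, 2} = {(1,1), (1,2), (2,1), (2,2)}
  {0, 2} × {1, 2, 3} = {(0,1), (0,2), (0,3), (2,1), (2,2), (2,3)}
  {0, 1, 2} × {1, 2} = {(0,1), (0,2), (1,1), (1,2), (2,1), (2,2)}
  {1, 2} × {1, 2, 3} = {(1,1), (1,2), (1,3), (2,1), (2,2), (2,3)}
  {0, 1, 2} × {1, 2, 3} = {(0,1), (0,2), (0,3), (1,1), (1,2), (1,3), (2,1), (2,2), (2,3)}
These 13 distinct sets form the basis B.
Close under arbitrary unions to get τ_{X×Y}; counting gives |τ_{X×Y}| = 30.


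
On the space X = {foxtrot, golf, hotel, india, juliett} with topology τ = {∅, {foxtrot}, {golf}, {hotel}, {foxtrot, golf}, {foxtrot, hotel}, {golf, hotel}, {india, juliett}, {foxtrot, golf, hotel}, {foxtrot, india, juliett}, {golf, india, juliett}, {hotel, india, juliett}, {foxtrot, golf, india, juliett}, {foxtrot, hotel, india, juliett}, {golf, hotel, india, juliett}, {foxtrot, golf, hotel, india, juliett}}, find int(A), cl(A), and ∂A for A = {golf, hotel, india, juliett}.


int(A) = {golf, hotel, india, juliett}, cl(A) = {golf, hotel, india, juliett}, ∂A = ∅.

Closed sets in (X, τ) are complements of opens:
  closed(X, τ) = {∅, {foxtrot}, {golf}, {hotel}, {foxtrot, golf}, {foxtrot, hotel}, {golf, hotel}, {india, juliett}, {foxtrot, golf, hotel}, {foxtrot, india, juliett}, {golf, india, juliett}, {hotel, india, juliett}, {foxtrot, golf, india, juliett}, {foxtrot, hotel, india, juliett}, {golf, hotel, india, juliett}, {foxtrot, golf, hotel, india, juliett}}.
int(A) = ⋃ {U ∈ τ : U ⊆ A}. Opens contained in A: ∅, {golf}, {hotel}, {golf, hotel}, {india, juliett}, {golf, india, juliett}, {hotel, india, juliett}, {golf, hotel, india, juliett}.
Taking the union of these: int(A) = {golf, hotel, india, juliett}.
cl(A) = ⋂ {C closed : A ⊆ C}. Closed sets containing A: {golf, hotel, india, juliett}, {foxtrot, golf, hotel, india, juliett}.
Intersecting these: cl(A) = {golf, hotel, india, juliett}.
∂A = cl(A) ∖ int(A) = {golf, hotel, india, juliett} ∖ {golf, hotel, india, juliett} = ∅.


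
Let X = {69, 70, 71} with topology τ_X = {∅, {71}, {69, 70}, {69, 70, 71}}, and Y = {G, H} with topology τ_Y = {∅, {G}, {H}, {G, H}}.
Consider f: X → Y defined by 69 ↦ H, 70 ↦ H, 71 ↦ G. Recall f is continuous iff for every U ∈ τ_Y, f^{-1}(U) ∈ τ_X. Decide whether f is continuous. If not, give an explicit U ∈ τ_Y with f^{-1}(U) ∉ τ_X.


f IS continuous.

Compute f^{-1}(U) for each U ∈ τ_Y:
  U = ∅: f^{-1}(U) = ∅ ∈ τ_X ✓.
  U = {G}: f^{-1}(U) = {71} ∈ τ_X ✓.
  U = {H}: f^{-1}(U) = {69, 70} ∈ τ_X ✓.
  U = {G, H}: f^{-1}(U) = {69, 70, 71} ∈ τ_X ✓.
Every preimage lies in τ_X, so f IS continuous.


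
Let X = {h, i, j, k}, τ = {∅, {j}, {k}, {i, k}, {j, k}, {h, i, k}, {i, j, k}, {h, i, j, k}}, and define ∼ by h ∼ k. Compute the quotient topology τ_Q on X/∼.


X/∼ = {[h=k], [i], [j]}; |τ_Q| = 4.

Equivalence classes: [h=k], [i], [j].
Quotient map π: X → X/∼ sends h ↦ [h=k], i ↦ [i], j ↦ [j], k ↦ [h=k].
For each subset V ⊆ X/∼, compute π^{-1}(V) ⊆ X and check whether π^{-1}(V) ∈ τ. V is open in τ_Q iff π^{-1}(V) ∈ τ.
  V = {}: π^{-1}(V) = ∅ ∈ τ ✓.
  V = {[h=k]}: π^{-1}(V) = {h, k} ∉ τ ✗.
  V = {[i]}: π^{-1}(V) = {i} ∉ τ ✗.
  V = {[h=k], [i]}: π^{-1}(V) = {h, i, k} ∈ τ ✓.
  V = {[j]}: π^{-1}(V) = {j} ∈ τ ✓.
  V = {[h=k], [j]}: π^{-1}(V) = {h, j, k} ∉ τ ✗.
  V = {[i], [j]}: π^{-1}(V) = {i, j} ∉ τ ✗.
  V = {[h=k], [i], [j]}: π^{-1}(V) = {h, i, j, k} ∈ τ ✓.
Open sets in the quotient: τ_Q = {{}, {[h=k], [i]}, {[j]}, {[h=k], [i], [j]}} (4 elements).


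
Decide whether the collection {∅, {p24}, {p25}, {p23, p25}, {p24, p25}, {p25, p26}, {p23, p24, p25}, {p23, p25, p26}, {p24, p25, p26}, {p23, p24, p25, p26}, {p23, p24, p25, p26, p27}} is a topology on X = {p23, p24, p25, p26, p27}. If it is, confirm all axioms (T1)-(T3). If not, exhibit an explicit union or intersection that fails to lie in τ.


τ IS a topology on X.

Axiom (T1): ∅ ∈ τ? Yes; X ∈ τ? Yes.
Axiom (T2/T3): check pairwise unions and intersections of members of τ.
All pairwise intersections and unions checked — each lies in τ. Therefore τ satisfies (T1), (T2), (T3): it IS a topology on X.


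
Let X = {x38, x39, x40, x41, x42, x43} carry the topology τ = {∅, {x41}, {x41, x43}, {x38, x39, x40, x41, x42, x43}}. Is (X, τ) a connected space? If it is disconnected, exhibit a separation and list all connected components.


(X, τ) is connected.

Find clopen sets (U ∈ τ with X ∖ U ∈ τ):
  U = ∅, X ∖ U = {x38, x39, x40, x41, x42, x43} — both open, so U is clopen.
  U = {x38, x39, x40, x41, x42, x43}, X ∖ U = ∅ — both open, so U is clopen.
Only trivial clopens (∅ and X) exist, so (X, τ) is connected.
Compute connected components by grouping points that agree on all clopens:
  component: {x38, x39, x40, x41, x42, x43}


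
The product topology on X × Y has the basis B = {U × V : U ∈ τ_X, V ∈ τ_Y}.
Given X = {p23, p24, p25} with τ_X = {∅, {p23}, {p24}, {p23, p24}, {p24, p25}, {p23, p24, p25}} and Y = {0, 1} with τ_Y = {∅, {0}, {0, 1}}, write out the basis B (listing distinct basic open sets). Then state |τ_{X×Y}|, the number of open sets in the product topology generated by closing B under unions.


Basis B = {∅ × ∅, {p23} × {0}, {p24} × {0}, {p23} × {0, 1}, {p23, p24} × {0}, {p24} × {0, 1}, {p24, p25} × {0}, {p23, p24, p25} × {0}, {p23, p24} × {0, 1}, {p24, p25} × {0, 1}, {p23, p24, p25} × {0, 1}}; |τ_{X×Y}| = 18.

Enumerate products U × V with U ∈ τ_X, V ∈ τ_Y (deduplicated):
  ∅ × ∅ = {} (∅)
  {p23} × {0} = {(p23,0)}
  {p24} × {0} = {(p24,0)}
  {p23} × {0, 1} = {(p23,0), (p23,1)}
  {p23, p24} × {0} = {(p23,0), (p24,0)}
  {p24} × {0, 1} = {(p24,0), (p24,1)}
  {p24, p25} × {0} = {(p24,0), (p25,0)}
  {p23, p24, p25} × {0} = {(p23,0), (p24,0), (p25,0)}
  {p23, p24} × {0, 1} = {(p23,0), (p23,1), (p24,0), (p24,1)}
  {p24, p25} × {0, 1} = {(p24,0), (p24,1), (p25,0), (p25,1)}
  {p23, p24, p25} × {0, 1} = {(p23,0), (p23,1), (p24,0), (p24,1), (p25,0), (p25,1)}
These 11 distinct sets form the basis B.
Close under arbitrary unions to get τ_{X×Y}; counting gives |τ_{X×Y}| = 18.


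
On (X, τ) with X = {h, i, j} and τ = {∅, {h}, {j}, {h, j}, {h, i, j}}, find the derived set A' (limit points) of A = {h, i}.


A' = {i}

For each x ∈ X, list the open sets U ∈ τ with x ∈ U, then check whether U ∩ (A ∖ {x}) ≠ ∅ for every such U.
  x = h: open {h} ∋ x has {h} ∩ (A ∖ {h}) = ∅, so x is NOT a limit point.
  x = i: opens ∋ x are {h, i, j}; each meets A ∖ {i}, so x IS a limit point.
  x = j: open {j} ∋ x has {j} ∩ (A ∖ {j}) = ∅, so x is NOT a limit point.
Collecting: A' = {i}.


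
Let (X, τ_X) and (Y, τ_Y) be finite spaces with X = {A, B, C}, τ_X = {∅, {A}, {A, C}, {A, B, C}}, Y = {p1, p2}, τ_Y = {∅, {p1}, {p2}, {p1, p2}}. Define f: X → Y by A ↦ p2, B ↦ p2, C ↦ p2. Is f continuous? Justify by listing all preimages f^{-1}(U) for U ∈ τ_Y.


f IS continuous.

Compute f^{-1}(U) for each U ∈ τ_Y:
  U = ∅: f^{-1}(U) = ∅ ∈ τ_X ✓.
  U = {p1}: f^{-1}(U) = ∅ ∈ τ_X ✓.
  U = {p2}: f^{-1}(U) = {A, B, C} ∈ τ_X ✓.
  U = {p1, p2}: f^{-1}(U) = {A, B, C} ∈ τ_X ✓.
Every preimage lies in τ_X, so f IS continuous.


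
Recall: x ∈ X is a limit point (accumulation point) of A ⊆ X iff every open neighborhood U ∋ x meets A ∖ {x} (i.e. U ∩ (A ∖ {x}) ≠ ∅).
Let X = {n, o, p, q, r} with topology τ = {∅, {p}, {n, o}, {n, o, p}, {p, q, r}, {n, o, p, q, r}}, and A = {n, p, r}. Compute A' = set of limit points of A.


A' = {o, q, r}

For each x ∈ X, list the open sets U ∈ τ with x ∈ U, then check whether U ∩ (A ∖ {x}) ≠ ∅ for every such U.
  x = n: open {n, o} ∋ x has {n, o} ∩ (A ∖ {n}) = ∅, so x is NOT a limit point.
  x = o: opens ∋ x are {n, o}, {n, o, p}, {n, o, p, q, r}; each meets A ∖ {o}, so x IS a limit point.
  x = p: open {p} ∋ x has {p} ∩ (A ∖ {p}) = ∅, so x is NOT a limit point.
  x = q: opens ∋ x are {p, q, r}, {n, o, p, q, r}; each meets A ∖ {q}, so x IS a limit point.
  x = r: opens ∋ x are {p, q, r}, {n, o, p, q, r}; each meets A ∖ {r}, so x IS a limit point.
Collecting: A' = {o, q, r}.


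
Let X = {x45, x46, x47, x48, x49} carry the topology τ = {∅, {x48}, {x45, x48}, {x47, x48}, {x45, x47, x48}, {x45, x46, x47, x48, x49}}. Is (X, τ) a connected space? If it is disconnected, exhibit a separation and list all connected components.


(X, τ) is connected.

Find clopen sets (U ∈ τ with X ∖ U ∈ τ):
  U = ∅, X ∖ U = {x45, x46, x47, x48, x49} — both open, so U is clopen.
  U = {x45, x46, x47, x48, x49}, X ∖ U = ∅ — both open, so U is clopen.
Only trivial clopens (∅ and X) exist, so (X, τ) is connected.
Compute connected components by grouping points that agree on all clopens:
  component: {x45, x46, x47, x48, x49}


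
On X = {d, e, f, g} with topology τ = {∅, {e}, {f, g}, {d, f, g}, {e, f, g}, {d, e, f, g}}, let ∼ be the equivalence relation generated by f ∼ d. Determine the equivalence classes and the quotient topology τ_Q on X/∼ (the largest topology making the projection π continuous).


X/∼ = {[d=f], [e], [g]}; |τ_Q| = 4.

Equivalence classes: [d=f], [e], [g].
Quotient map π: X → X/∼ sends d ↦ [d=f], e ↦ [e], f ↦ [d=f], g ↦ [g].
For each subset V ⊆ X/∼, compute π^{-1}(V) ⊆ X and check whether π^{-1}(V) ∈ τ. V is open in τ_Q iff π^{-1}(V) ∈ τ.
  V = {}: π^{-1}(V) = ∅ ∈ τ ✓.
  V = {[d=f]}: π^{-1}(V) = {d, f} ∉ τ ✗.
  V = {[e]}: π^{-1}(V) = {e} ∈ τ ✓.
  V = {[d=f], [e]}: π^{-1}(V) = {d, e, f} ∉ τ ✗.
  V = {[g]}: π^{-1}(V) = {g} ∉ τ ✗.
  V = {[d=f], [g]}: π^{-1}(V) = {d, f, g} ∈ τ ✓.
  V = {[e], [g]}: π^{-1}(V) = {e, g} ∉ τ ✗.
  V = {[d=f], [e], [g]}: π^{-1}(V) = {d, e, f, g} ∈ τ ✓.
Open sets in the quotient: τ_Q = {{}, {[e]}, {[d=f], [g]}, {[d=f], [e], [g]}} (4 elements).


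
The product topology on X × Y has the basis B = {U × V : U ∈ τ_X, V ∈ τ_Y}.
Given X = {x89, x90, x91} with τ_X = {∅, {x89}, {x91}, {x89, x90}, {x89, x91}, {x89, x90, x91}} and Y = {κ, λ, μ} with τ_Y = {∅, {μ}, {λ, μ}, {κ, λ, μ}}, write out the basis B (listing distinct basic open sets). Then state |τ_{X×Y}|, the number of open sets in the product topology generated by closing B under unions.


Basis B = {∅ × ∅, {x89} × {μ}, {x91} × {μ}, {x89} × {λ, μ}, {x89, x90} × {μ}, {x89, x91} × {μ}, {x91} × {λ, μ}, {x89} × {κ, λ, μ}, {x89, x90, x91} × {μ}, {x91} × {κ, λ, μ}, {x89, x90} × {λ, μ}, {x89, x91} × {λ, μ}, {x89, x90} × {κ, λ, μ}, {x89, x91} × {κ, λ, μ}, {x89, x90, x91} × {λ, μ}, {x89, x90, x91} × {κ, λ, μ}}; |τ_{X×Y}| = 40.

Enumerate products U × V with U ∈ τ_X, V ∈ τ_Y (deduplicated):
  ∅ × ∅ = {} (∅)
  {x89} × {μ} = {(x89,μ)}
  {x91} × {μ} = {(x91,μ)}
  {x89} × {λ, μ} = {(x89,λ), (x89,μ)}
  {x89, x90} × {μ} = {(x89,μ), (x90,μ)}
  {x89, x91} × {μ} = {(x89,μ), (x91,μ)}
  {x91} × {λ, μ} = {(x91,λ), (x91,μ)}
  {x89} × {κ, λ, μ} = {(x89,κ), (x89,λ), (x89,μ)}
  {x89, x90, x91} × {μ} = {(x89,μ), (x90,μ), (x91,μ)}
  {x91} × {κ, λ, μ} = {(x91,κ), (x91,λ), (x91,μ)}
  {x89, x90} × {λ, μ} = {(x89,λ), (x89,μ), (x90,λ), (x90,μ)}
  {x89, x91} × {λ, μ} = {(x89,λ), (x89,μ), (x91,λ), (x91,μ)}
  {x89, x90} × {κ, λ, μ} = {(x89,κ), (x89,λ), (x89,μ), (x90,κ), (x90,λ), (x90,μ)}
  {x89, x91} × {κ, λ, μ} = {(x89,κ), (x89,λ), (x89,μ), (x91,κ), (x91,λ), (x91,μ)}
  {x89, x90, x91} × {λ, μ} = {(x89,λ), (x89,μ), (x90,λ), (x90,μ), (x91,λ), (x91,μ)}
  {x89, x90, x91} × {κ, λ, μ} = {(x89,κ), (x89,λ), (x89,μ), (x90,κ), (x90,λ), (x90,μ), (x91,κ), (x91,λ), (x91,μ)}
These 16 distinct sets form the basis B.
Close under arbitrary unions to get τ_{X×Y}; counting gives |τ_{X×Y}| = 40.


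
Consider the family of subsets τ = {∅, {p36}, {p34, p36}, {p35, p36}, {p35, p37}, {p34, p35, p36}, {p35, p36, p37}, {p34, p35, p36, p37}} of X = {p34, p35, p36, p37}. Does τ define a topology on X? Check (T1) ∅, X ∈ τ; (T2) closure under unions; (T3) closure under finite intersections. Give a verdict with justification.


τ is NOT a topology on X.

Axiom (T1): ∅ ∈ τ? Yes; X ∈ τ? Yes.
Axiom (T2/T3): check pairwise unions and intersections of members of τ.
Counterexample for (T3): {p35, p36} ∩ {p35, p37} = {p35} ∉ τ. Therefore τ is NOT a topology.


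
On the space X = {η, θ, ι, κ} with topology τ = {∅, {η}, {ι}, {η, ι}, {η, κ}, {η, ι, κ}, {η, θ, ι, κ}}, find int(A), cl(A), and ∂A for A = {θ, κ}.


int(A) = ∅, cl(A) = {θ, κ}, ∂A = {θ, κ}.

Closed sets in (X, τ) are complements of opens:
  closed(X, τ) = {∅, {θ}, {θ, ι}, {θ, κ}, {η, θ, κ}, {θ, ι, κ}, {η, θ, ι, κ}}.
int(A) = ⋃ {U ∈ τ : U ⊆ A}. Opens contained in A: ∅.
Taking the union of these: int(A) = ∅.
cl(A) = ⋂ {C closed : A ⊆ C}. Closed sets containing A: {θ, κ}, {η, θ, κ}, {θ, ι, κ}, {η, θ, ι, κ}.
Intersecting these: cl(A) = {θ, κ}.
∂A = cl(A) ∖ int(A) = {θ, κ} ∖ ∅ = {θ, κ}.


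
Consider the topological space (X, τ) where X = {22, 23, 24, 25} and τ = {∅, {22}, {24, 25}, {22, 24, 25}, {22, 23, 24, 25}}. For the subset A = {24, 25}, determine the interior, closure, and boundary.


int(A) = {24, 25}, cl(A) = {23, 24, 25}, ∂A = {23}.

Closed sets in (X, τ) are complements of opens:
  closed(X, τ) = {∅, {23}, {22, 23}, {23, 24, 25}, {22, 23, 24, 25}}.
int(A) = ⋃ {U ∈ τ : U ⊆ A}. Opens contained in A: ∅, {24, 25}.
Taking the union of these: int(A) = {24, 25}.
cl(A) = ⋂ {C closed : A ⊆ C}. Closed sets containing A: {23, 24, 25}, {22, 23, 24, 25}.
Intersecting these: cl(A) = {23, 24, 25}.
∂A = cl(A) ∖ int(A) = {23, 24, 25} ∖ {24, 25} = {23}.


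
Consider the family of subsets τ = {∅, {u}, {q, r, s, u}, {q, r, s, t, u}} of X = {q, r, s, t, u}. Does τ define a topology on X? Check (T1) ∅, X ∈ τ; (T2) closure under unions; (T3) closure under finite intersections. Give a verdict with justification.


τ IS a topology on X.

Axiom (T1): ∅ ∈ τ? Yes; X ∈ τ? Yes.
Axiom (T2/T3): check pairwise unions and intersections of members of τ.
All pairwise intersections and unions checked — each lies in τ. Therefore τ satisfies (T1), (T2), (T3): it IS a topology on X.


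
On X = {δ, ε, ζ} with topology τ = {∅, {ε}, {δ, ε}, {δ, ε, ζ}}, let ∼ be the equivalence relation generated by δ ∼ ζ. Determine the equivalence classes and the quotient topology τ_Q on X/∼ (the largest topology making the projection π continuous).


X/∼ = {[δ=ζ], [ε]}; |τ_Q| = 3.

Equivalence classes: [δ=ζ], [ε].
Quotient map π: X → X/∼ sends δ ↦ [δ=ζ], ε ↦ [ε], ζ ↦ [δ=ζ].
For each subset V ⊆ X/∼, compute π^{-1}(V) ⊆ X and check whether π^{-1}(V) ∈ τ. V is open in τ_Q iff π^{-1}(V) ∈ τ.
  V = {}: π^{-1}(V) = ∅ ∈ τ ✓.
  V = {[δ=ζ]}: π^{-1}(V) = {δ, ζ} ∉ τ ✗.
  V = {[ε]}: π^{-1}(V) = {ε} ∈ τ ✓.
  V = {[δ=ζ], [ε]}: π^{-1}(V) = {δ, ε, ζ} ∈ τ ✓.
Open sets in the quotient: τ_Q = {{}, {[ε]}, {[δ=ζ], [ε]}} (3 elements).


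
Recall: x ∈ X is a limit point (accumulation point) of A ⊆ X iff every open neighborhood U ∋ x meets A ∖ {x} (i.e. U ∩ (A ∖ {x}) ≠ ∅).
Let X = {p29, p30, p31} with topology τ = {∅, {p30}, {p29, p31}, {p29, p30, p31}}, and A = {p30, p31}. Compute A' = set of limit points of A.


A' = {p29}

For each x ∈ X, list the open sets U ∈ τ with x ∈ U, then check whether U ∩ (A ∖ {x}) ≠ ∅ for every such U.
  x = p29: opens ∋ x are {p29, p31}, {p29, p30, p31}; each meets A ∖ {p29}, so x IS a limit point.
  x = p30: open {p30} ∋ x has {p30} ∩ (A ∖ {p30}) = ∅, so x is NOT a limit point.
  x = p31: open {p29, p31} ∋ x has {p29, p31} ∩ (A ∖ {p31}) = ∅, so x is NOT a limit point.
Collecting: A' = {p29}.


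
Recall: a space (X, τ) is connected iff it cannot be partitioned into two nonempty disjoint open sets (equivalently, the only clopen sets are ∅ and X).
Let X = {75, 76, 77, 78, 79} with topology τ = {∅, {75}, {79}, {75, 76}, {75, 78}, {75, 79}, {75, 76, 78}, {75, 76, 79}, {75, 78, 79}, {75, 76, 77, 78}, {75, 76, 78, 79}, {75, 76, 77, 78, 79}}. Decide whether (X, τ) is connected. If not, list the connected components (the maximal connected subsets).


(X, τ) is disconnected; components = [{79}, {75, 76, 77, 78}].

Find clopen sets (U ∈ τ with X ∖ U ∈ τ):
  U = ∅, X ∖ U = {75, 76, 77, 78, 79} — both open, so U is clopen.
  U = {79}, X ∖ U = {75, 76, 77, 78} — both open, so U is clopen.
  U = {75, 76, 77, 78}, X ∖ U = {79} — both open, so U is clopen.
  U = {75, 76, 77, 78, 79}, X ∖ U = ∅ — both open, so U is clopen.
Nontrivial clopen(s) exist: e.g. {75, 76, 77, 78}. So (X, τ) is disconnected.
Compute connected components by grouping points that agree on all clopens:
  component: {79}
  component: {75, 76, 77, 78}


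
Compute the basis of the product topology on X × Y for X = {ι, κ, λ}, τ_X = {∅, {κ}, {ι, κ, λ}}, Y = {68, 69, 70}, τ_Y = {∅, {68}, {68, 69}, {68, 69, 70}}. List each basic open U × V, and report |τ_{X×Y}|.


Basis B = {∅ × ∅, {κ} × {68}, {κ} × {68, 69}, {ι, κ, λ} × {68}, {κ} × {68, 69, 70}, {ι, κ, λ} × {68, 69}, {ι, κ, λ} × {68, 69, 70}}; |τ_{X×Y}| = 10.

Enumerate products U × V with U ∈ τ_X, V ∈ τ_Y (deduplicated):
  ∅ × ∅ = {} (∅)
  {κ} × {68} = {(κ,68)}
  {κ} × {68, 69} = {(κ,68), (κ,69)}
  {ι, κ, λ} × {68} = {(ι,68), (κ,68), (λ,68)}
  {κ} × {68, 69, 70} = {(κ,68), (κ,69), (κ,70)}
  {ι, κ, λ} × {68, 69} = {(ι,68), (ι,69), (κ,68), (κ,69), (λ,68), (λ,69)}
  {ι, κ, λ} × {68, 69, 70} = {(ι,68), (ι,69), (ι,70), (κ,68), (κ,69), (κ,70), (λ,68), (λ,69), (λ,70)}
These 7 distinct sets form the basis B.
Close under arbitrary unions to get τ_{X×Y}; counting gives |τ_{X×Y}| = 10.


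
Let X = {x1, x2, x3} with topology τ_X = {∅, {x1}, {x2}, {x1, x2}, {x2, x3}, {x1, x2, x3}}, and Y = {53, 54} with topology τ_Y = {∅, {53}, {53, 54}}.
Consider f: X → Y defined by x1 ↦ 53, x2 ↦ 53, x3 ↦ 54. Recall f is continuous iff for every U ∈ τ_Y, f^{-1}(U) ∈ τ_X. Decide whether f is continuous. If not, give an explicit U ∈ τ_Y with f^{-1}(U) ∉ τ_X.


f IS continuous.

Compute f^{-1}(U) for each U ∈ τ_Y:
  U = ∅: f^{-1}(U) = ∅ ∈ τ_X ✓.
  U = {53}: f^{-1}(U) = {x1, x2} ∈ τ_X ✓.
  U = {53, 54}: f^{-1}(U) = {x1, x2, x3} ∈ τ_X ✓.
Every preimage lies in τ_X, so f IS continuous.
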